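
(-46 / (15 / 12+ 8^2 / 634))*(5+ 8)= -442.65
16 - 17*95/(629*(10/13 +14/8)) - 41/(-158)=11671423/765826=15.24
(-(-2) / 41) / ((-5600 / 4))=-1 / 28700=-0.00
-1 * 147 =-147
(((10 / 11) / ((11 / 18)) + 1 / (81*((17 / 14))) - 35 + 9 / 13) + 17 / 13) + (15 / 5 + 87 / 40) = -175462561 / 6664680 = -26.33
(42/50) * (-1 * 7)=-147/25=-5.88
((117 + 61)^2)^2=1003875856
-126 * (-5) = 630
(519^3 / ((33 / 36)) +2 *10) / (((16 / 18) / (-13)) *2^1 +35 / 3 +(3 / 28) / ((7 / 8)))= 9617569167024 / 734833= 13088101.88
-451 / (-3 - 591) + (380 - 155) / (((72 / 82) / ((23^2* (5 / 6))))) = 24400289 / 216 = 112964.30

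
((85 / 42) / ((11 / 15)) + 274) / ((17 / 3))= 127863 / 2618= 48.84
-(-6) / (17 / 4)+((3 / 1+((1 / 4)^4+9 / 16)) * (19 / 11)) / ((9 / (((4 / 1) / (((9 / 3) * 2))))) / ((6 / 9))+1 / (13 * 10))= 9832697 / 5730496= 1.72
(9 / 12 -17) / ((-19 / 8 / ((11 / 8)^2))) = 7865 / 608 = 12.94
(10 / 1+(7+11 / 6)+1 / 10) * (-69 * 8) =-52256 / 5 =-10451.20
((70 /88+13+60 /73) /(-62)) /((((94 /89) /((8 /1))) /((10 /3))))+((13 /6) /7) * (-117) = -2072030621 /49138782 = -42.17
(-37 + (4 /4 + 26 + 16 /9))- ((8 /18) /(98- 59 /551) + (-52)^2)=-438884398 /161817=-2712.23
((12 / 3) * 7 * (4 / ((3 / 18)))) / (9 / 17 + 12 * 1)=53.63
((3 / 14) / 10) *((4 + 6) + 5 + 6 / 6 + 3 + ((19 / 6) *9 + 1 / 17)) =693 / 680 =1.02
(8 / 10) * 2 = 8 / 5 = 1.60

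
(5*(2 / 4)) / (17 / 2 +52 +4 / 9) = 45 / 1097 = 0.04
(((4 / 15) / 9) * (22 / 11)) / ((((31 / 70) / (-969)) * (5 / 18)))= -72352 / 155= -466.79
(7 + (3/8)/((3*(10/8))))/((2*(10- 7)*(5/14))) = 497/150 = 3.31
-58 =-58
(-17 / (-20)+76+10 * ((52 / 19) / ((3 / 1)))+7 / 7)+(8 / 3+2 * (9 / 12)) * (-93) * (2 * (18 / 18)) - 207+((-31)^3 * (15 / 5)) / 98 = -100938829 / 55860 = -1807.00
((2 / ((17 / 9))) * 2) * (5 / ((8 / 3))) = 135 / 34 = 3.97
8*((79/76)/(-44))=-79/418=-0.19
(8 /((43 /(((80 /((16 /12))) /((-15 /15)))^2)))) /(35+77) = 1800 /301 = 5.98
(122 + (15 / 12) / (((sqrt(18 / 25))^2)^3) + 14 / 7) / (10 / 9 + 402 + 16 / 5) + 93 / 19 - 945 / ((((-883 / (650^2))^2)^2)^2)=-863983255268899742033725592069464184032593585063095677421 / 332770975166443879284952816605312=-2596329967890848984873743.00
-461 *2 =-922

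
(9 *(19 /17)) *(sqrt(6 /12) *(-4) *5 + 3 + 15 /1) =3078 /17-1710 *sqrt(2) /17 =38.81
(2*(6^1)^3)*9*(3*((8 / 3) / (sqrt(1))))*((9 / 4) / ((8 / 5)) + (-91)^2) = 257615964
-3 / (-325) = 3 / 325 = 0.01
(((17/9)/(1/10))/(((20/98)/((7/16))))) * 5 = 29155/144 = 202.47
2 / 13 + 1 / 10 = 33 / 130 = 0.25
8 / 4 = 2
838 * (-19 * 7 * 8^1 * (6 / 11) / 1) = -5349792 / 11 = -486344.73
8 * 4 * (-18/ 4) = -144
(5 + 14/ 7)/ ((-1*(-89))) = 7/ 89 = 0.08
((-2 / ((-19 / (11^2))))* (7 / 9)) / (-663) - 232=-26304230 / 113373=-232.01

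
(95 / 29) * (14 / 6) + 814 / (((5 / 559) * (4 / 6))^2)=99581790811 / 4350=22892365.70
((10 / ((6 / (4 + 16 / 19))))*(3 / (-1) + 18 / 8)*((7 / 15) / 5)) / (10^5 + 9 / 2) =-322 / 57002565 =-0.00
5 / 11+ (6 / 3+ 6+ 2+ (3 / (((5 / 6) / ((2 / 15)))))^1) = 3007 / 275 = 10.93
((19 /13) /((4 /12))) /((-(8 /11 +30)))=-627 /4394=-0.14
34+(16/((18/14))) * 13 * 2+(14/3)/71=228520/639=357.62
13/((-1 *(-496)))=13/496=0.03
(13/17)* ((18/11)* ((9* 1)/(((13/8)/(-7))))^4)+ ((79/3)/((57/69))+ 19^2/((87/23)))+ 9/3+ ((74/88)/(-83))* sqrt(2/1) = 639979803515725/226372289 - 37* sqrt(2)/3652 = 2827111.94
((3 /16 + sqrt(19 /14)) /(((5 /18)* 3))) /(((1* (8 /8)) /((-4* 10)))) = -64.92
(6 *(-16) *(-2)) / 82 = 96 / 41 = 2.34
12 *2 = 24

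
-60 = -60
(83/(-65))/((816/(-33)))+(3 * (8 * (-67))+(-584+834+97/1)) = -22293567/17680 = -1260.95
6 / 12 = 0.50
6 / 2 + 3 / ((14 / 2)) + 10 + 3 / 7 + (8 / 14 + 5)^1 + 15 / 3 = 171 / 7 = 24.43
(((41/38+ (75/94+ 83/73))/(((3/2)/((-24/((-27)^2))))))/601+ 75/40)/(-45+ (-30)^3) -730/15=-100245354754263353/2059833122397720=-48.67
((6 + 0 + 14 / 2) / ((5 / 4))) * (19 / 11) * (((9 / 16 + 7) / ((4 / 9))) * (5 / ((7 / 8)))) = 24453 / 14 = 1746.64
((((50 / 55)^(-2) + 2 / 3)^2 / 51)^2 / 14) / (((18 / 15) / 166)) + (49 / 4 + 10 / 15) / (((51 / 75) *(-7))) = -471889794202237 / 176972040000000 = -2.67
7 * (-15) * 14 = -1470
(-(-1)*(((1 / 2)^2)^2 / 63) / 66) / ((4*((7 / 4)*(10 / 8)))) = 1 / 582120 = 0.00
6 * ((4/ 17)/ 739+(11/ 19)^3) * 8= 803941872/ 86169617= 9.33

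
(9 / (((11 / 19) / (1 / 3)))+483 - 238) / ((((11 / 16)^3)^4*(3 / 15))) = 3873095679538626560 / 34522712143931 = 112189.79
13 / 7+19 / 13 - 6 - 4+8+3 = 393 / 91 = 4.32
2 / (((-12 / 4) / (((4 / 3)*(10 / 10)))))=-8 / 9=-0.89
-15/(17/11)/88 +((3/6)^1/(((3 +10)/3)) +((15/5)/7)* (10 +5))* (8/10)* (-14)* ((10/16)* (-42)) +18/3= 3411909/1768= 1929.81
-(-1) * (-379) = -379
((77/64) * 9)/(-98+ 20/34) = -1309/11776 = -0.11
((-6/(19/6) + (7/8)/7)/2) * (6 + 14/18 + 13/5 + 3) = -149833/13680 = -10.95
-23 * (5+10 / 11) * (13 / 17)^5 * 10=-5550830350 / 15618427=-355.40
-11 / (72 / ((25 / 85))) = -55 / 1224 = -0.04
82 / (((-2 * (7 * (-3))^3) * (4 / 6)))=41 / 6174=0.01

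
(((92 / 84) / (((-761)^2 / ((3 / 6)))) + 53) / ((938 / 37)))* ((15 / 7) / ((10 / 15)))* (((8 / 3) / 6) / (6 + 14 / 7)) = 238487823265 / 638821425648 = 0.37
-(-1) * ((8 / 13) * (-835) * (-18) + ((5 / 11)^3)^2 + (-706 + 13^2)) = 200645430424 / 23030293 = 8712.24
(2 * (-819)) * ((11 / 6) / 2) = -3003 / 2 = -1501.50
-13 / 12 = -1.08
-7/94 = -0.07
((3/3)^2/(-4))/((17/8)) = -2/17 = -0.12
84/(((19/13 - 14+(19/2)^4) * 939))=5824/529459845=0.00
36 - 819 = -783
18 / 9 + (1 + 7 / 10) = 3.70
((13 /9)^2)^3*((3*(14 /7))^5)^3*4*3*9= 461208782241792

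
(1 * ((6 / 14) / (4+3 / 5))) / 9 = 5 / 483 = 0.01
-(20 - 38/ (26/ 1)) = -241/ 13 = -18.54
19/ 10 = 1.90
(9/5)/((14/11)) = 99/70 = 1.41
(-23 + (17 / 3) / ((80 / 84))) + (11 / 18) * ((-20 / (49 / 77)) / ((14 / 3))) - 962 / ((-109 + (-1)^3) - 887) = -59212039 / 2931180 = -20.20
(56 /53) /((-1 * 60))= -14 /795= -0.02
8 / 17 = 0.47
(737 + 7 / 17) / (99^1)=12536 / 1683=7.45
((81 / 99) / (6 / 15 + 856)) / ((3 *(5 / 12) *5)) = 18 / 117755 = 0.00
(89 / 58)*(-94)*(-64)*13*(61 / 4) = 53073904 / 29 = 1830134.62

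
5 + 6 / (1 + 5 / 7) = 17 / 2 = 8.50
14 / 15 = 0.93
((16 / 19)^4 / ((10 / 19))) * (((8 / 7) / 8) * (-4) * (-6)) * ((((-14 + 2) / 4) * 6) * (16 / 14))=-113246208 / 1680455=-67.39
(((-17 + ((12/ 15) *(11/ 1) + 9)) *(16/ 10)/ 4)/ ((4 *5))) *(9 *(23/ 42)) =69/ 875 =0.08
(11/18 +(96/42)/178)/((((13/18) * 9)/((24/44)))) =13994/267267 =0.05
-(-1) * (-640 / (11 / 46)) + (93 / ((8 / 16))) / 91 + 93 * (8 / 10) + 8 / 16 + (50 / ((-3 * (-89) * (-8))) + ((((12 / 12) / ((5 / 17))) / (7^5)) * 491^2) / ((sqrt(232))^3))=-13894907119 / 5345340 + 4098377 * sqrt(58) / 2261549920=-2599.43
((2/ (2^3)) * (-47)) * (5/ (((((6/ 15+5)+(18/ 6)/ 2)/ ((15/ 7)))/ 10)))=-29375/ 161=-182.45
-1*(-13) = 13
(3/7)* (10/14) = 15/49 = 0.31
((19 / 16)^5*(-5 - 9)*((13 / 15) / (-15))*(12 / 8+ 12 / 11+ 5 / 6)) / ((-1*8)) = -25461726017 / 31142707200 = -0.82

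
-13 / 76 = -0.17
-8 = -8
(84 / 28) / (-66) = -1 / 22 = -0.05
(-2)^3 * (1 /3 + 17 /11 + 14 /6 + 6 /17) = -20488 /561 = -36.52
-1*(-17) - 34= -17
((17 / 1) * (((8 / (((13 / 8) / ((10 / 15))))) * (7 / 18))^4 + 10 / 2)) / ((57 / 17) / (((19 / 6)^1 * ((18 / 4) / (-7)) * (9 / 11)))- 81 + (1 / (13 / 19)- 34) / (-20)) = -671488769649380 / 420008308044273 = -1.60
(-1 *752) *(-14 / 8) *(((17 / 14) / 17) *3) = 282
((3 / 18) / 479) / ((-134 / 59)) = -59 / 385116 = -0.00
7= 7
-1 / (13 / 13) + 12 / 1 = 11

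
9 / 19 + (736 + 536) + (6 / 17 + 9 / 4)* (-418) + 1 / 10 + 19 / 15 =900254 / 4845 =185.81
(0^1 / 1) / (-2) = 0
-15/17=-0.88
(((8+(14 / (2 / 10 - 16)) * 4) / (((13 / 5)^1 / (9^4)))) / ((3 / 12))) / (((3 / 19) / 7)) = 2047731840 / 1027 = 1993896.63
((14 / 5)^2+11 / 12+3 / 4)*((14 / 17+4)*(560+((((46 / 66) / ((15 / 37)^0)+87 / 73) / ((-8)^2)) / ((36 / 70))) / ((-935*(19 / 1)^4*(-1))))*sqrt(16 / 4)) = 110715060833779836833 / 2155735545978960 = 51358.37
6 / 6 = 1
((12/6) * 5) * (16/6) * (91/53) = 7280/159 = 45.79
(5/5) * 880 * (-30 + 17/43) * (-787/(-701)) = -881628880/30143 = -29248.21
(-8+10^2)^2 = 8464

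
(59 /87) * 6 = 118 /29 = 4.07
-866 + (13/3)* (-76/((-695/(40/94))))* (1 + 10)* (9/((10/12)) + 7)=-80994662/97995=-826.52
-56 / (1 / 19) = -1064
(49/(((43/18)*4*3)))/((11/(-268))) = -19698/473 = -41.64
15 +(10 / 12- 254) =-238.17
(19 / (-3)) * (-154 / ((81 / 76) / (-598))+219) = -133317889 / 243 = -548633.29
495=495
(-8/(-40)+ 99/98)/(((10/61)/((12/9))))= 36173/3675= 9.84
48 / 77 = 0.62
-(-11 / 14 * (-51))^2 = -314721 / 196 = -1605.72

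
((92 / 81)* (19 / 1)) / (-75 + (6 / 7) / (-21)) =-85652 / 297837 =-0.29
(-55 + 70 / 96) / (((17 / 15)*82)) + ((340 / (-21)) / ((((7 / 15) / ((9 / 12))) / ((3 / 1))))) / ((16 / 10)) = -53958725 / 1092896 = -49.37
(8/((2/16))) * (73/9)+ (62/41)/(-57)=3639302/7011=519.08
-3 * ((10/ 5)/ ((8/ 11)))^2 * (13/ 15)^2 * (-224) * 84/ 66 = 364364/ 75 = 4858.19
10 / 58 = 5 / 29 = 0.17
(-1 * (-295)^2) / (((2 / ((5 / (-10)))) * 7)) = 87025 / 28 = 3108.04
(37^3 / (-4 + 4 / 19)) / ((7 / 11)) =-10586477 / 504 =-21004.91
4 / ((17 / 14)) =56 / 17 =3.29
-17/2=-8.50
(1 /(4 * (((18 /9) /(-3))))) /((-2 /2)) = 0.38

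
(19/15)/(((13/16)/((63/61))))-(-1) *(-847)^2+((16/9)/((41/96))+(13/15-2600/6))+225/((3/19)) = 350363651111/487695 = 718407.31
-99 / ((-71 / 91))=9009 / 71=126.89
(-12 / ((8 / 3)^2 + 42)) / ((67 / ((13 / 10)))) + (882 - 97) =4470548 / 5695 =785.00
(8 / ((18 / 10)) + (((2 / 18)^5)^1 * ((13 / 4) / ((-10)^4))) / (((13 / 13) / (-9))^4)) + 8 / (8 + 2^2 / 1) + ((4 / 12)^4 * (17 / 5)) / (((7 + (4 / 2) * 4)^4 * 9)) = 60361627553 / 11809800000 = 5.11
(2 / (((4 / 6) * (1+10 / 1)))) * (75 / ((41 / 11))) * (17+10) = 6075 / 41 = 148.17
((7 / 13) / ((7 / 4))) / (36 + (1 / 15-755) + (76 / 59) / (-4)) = -3540 / 8275033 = -0.00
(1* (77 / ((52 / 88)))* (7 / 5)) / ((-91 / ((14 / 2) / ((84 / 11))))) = -9317 / 5070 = -1.84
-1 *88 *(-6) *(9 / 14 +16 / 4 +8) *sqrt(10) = 46728 *sqrt(10) / 7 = 21109.56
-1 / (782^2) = -1 / 611524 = -0.00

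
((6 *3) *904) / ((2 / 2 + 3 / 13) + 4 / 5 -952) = -264420 / 15437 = -17.13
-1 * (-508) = 508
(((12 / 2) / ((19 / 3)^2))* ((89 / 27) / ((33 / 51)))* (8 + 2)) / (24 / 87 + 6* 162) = 0.01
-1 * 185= -185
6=6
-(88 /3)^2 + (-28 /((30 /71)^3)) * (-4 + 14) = -3086177 /675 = -4572.11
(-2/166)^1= -1/83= -0.01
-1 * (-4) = 4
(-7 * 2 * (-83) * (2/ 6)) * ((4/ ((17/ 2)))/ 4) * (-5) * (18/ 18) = -11620/ 51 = -227.84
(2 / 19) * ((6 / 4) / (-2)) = -3 / 38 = -0.08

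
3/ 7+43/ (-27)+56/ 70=-344/ 945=-0.36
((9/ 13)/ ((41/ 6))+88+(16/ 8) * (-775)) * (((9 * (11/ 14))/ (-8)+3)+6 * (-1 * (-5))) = -350344203/ 7462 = -46950.44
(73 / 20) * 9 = 657 / 20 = 32.85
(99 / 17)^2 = 9801 / 289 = 33.91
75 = 75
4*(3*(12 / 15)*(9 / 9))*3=144 / 5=28.80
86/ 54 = 43/ 27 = 1.59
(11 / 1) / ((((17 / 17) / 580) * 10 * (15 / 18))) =3828 / 5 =765.60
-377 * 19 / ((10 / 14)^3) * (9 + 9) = -44224362 / 125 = -353794.90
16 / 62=0.26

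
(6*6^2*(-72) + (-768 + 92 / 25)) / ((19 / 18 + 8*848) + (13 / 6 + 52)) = -3671172 / 1538825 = -2.39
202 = 202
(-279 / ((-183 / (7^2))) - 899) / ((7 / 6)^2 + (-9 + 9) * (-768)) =-1810152 / 2989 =-605.60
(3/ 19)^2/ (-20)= -9/ 7220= -0.00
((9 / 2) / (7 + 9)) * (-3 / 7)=-27 / 224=-0.12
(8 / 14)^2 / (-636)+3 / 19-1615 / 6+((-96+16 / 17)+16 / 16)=-1827316709 / 5032986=-363.07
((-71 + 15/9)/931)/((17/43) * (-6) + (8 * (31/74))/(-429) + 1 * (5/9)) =141968112/3477814739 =0.04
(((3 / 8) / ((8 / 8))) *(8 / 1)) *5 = 15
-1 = -1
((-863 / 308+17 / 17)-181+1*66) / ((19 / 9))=-323775 / 5852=-55.33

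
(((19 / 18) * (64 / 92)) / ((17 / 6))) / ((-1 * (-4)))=76 / 1173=0.06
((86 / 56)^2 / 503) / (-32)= -1849 / 12619264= -0.00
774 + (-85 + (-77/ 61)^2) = 2569698/ 3721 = 690.59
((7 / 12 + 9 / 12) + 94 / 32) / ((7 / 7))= 205 / 48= 4.27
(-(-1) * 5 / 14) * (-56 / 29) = -20 / 29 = -0.69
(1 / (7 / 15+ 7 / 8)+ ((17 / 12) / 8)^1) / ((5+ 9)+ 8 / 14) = 0.06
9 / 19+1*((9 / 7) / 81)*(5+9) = 119 / 171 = 0.70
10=10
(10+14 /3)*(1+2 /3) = 220 /9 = 24.44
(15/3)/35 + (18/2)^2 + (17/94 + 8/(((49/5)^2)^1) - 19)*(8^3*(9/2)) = -4862154760/112847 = -43086.26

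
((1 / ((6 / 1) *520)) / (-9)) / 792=-1 / 22239360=-0.00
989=989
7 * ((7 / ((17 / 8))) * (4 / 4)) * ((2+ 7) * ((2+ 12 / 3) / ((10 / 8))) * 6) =508032 / 85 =5976.85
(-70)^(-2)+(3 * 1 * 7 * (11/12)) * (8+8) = 1509201/4900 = 308.00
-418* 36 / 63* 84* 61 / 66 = -18544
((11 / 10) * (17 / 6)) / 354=187 / 21240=0.01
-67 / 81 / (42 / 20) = -0.39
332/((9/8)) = 2656/9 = 295.11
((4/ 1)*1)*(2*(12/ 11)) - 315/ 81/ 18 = 8.51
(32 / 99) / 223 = 32 / 22077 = 0.00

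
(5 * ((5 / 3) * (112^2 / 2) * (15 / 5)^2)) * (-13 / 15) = -407680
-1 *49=-49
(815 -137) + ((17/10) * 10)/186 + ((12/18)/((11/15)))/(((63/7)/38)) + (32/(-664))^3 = 2393319876263/3509628606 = 681.93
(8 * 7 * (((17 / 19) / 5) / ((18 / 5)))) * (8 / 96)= 119 / 513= 0.23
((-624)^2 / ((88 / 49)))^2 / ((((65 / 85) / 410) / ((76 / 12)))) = 19314003991726080 / 121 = 159619867700215.54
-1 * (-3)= 3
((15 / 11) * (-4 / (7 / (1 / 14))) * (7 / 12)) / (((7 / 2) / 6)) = -30 / 539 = -0.06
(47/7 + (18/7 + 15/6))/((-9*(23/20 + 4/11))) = -6050/6993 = -0.87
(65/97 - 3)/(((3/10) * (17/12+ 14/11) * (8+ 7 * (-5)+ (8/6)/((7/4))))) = 417648/3794737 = 0.11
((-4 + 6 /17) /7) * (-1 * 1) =62 /119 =0.52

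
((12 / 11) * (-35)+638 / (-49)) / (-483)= 27598 / 260337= 0.11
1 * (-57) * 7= -399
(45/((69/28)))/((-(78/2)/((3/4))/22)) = -2310/299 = -7.73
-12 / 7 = -1.71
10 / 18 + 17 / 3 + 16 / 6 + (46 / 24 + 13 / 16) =1673 / 144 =11.62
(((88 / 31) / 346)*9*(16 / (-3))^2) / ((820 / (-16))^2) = 180224 / 225380075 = 0.00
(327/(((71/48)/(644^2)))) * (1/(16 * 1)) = 5730366.42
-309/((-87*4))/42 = 103/4872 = 0.02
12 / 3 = 4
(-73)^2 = 5329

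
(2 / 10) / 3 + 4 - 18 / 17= 767 / 255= 3.01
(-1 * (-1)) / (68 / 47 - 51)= -47 / 2329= -0.02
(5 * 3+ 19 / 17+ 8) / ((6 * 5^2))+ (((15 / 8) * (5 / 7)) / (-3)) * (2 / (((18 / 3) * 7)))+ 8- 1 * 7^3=-11157551 / 33320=-334.86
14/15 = 0.93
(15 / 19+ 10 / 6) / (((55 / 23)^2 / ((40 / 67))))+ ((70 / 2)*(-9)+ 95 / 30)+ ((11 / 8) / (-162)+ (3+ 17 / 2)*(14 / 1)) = -30060874931 / 199626768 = -150.59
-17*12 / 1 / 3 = -68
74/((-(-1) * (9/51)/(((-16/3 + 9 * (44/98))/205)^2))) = 1816552/108974187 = 0.02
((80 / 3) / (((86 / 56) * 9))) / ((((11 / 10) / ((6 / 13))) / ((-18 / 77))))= -12800 / 67639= -0.19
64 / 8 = 8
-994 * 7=-6958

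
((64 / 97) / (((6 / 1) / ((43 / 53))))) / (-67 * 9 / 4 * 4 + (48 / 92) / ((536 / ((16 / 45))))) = -10602080 / 71656990517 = -0.00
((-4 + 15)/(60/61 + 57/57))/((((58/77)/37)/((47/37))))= 20069/58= 346.02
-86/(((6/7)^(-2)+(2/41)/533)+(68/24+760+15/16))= -270627552/2407741975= -0.11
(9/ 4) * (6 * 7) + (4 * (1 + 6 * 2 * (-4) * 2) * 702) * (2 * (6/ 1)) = -6402051/ 2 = -3201025.50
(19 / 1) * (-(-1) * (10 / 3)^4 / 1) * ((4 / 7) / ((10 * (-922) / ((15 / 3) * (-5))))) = 950000 / 261387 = 3.63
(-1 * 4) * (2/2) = -4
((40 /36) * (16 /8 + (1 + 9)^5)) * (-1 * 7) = -777793.33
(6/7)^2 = 36/49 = 0.73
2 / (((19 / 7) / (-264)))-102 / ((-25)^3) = -57748062 / 296875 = -194.52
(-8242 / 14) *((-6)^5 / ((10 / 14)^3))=12561599.23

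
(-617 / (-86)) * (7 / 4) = 4319 / 344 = 12.56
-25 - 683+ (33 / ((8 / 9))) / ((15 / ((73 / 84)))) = -790551 / 1120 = -705.85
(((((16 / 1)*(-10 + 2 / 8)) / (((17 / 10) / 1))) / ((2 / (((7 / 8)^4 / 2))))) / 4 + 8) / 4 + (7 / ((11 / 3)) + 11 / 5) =161420091 / 30638080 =5.27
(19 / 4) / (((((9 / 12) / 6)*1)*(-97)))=-38 / 97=-0.39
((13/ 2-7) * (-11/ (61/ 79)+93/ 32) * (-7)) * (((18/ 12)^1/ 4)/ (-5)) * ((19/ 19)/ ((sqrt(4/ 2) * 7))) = 13281 * sqrt(2)/ 62464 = 0.30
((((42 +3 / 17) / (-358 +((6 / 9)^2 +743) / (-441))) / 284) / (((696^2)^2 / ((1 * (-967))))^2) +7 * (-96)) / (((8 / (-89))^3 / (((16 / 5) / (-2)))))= -147981901378601609247426275597019924059 / 99958398291341016918356039565312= -1480434.90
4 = 4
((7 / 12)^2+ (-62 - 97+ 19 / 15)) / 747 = -113323 / 537840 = -0.21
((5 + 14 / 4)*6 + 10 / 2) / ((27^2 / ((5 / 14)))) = 20 / 729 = 0.03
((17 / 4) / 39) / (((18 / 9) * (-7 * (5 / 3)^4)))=-459 / 455000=-0.00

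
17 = 17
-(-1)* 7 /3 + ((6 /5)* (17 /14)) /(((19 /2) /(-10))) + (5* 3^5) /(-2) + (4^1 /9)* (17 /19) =-1451489 /2394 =-606.30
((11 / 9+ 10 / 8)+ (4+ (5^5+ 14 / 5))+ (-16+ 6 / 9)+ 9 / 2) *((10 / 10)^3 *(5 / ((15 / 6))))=562219 / 90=6246.88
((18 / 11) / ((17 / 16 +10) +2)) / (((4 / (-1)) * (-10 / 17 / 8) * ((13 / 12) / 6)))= 352512 / 149435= 2.36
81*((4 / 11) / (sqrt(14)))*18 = 2916*sqrt(14) / 77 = 141.70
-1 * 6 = -6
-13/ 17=-0.76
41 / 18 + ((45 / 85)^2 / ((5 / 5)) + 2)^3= 6141081551 / 434476242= 14.13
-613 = -613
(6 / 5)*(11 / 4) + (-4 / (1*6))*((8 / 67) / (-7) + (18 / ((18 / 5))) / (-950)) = 295389 / 89110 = 3.31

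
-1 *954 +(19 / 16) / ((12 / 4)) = -45773 / 48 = -953.60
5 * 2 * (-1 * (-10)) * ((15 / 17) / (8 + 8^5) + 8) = 111438775 / 139298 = 800.00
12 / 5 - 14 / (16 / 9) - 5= -419 / 40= -10.48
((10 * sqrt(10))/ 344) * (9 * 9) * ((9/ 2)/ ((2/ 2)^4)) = 3645 * sqrt(10)/ 344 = 33.51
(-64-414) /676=-239 /338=-0.71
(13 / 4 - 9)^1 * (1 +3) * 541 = -12443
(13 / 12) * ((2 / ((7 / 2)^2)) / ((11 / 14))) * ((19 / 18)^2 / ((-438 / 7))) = -0.00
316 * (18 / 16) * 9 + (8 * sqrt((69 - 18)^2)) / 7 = 45609 / 14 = 3257.79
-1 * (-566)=566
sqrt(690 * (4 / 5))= 2 * sqrt(138)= 23.49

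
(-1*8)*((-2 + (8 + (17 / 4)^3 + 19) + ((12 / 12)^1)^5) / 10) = -6577 / 80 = -82.21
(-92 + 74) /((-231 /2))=12 /77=0.16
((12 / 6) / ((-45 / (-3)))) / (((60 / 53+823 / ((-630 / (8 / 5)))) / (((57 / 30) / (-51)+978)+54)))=-195257671 / 1359592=-143.61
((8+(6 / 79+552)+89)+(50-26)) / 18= 53173 / 1422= 37.39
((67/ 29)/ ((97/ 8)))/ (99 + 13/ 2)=1072/ 593543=0.00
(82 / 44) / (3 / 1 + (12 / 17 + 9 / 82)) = 0.49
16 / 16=1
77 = 77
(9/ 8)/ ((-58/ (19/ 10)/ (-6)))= 513/ 2320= 0.22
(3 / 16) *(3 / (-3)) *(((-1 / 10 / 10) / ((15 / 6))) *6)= 9 / 2000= 0.00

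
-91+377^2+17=142055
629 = 629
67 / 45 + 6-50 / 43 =12241 / 1935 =6.33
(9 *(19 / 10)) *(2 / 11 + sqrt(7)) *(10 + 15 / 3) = 725.27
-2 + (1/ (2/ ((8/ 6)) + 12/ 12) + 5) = 17/ 5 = 3.40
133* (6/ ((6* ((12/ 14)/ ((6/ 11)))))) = 931/ 11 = 84.64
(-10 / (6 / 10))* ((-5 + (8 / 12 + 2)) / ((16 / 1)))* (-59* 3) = -430.21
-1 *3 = -3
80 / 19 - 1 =61 / 19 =3.21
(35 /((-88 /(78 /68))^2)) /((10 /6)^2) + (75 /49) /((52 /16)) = 13489135251 /28512323840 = 0.47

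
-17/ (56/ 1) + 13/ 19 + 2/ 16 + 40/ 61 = 37689/ 32452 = 1.16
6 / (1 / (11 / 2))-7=26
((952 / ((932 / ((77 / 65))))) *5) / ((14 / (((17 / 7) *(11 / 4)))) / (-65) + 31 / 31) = 17134810 / 2740779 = 6.25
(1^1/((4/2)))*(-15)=-15/2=-7.50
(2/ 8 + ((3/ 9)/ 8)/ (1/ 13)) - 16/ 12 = -13/ 24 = -0.54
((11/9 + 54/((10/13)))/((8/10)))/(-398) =-1607/7164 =-0.22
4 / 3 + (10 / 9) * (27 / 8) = 61 / 12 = 5.08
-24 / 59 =-0.41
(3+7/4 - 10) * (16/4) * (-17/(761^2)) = 357/579121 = 0.00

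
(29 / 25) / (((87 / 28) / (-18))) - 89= -2393 / 25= -95.72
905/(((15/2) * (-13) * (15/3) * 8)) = -181/780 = -0.23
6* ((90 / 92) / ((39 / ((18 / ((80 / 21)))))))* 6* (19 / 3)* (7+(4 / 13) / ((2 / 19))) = 4169151 / 15548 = 268.15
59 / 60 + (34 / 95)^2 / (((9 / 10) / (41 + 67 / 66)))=14930953 / 2144340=6.96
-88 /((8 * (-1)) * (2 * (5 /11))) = 121 /10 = 12.10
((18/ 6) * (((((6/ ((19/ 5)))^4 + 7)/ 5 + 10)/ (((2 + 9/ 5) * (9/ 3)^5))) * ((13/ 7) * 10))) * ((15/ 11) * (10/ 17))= 17849643500/ 29170922319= 0.61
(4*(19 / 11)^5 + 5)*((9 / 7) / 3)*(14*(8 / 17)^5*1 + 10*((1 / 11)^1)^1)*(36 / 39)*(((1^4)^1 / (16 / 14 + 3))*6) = 44518796935950672 / 948291959114929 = 46.95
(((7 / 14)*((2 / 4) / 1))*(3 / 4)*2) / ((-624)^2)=1 / 1038336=0.00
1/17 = 0.06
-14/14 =-1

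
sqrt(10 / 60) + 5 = sqrt(6) / 6 + 5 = 5.41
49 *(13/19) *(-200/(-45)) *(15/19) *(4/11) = 509600/11913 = 42.78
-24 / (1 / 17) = -408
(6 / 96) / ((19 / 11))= 11 / 304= 0.04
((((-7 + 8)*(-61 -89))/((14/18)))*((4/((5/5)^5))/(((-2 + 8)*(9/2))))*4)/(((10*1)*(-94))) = 40/329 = 0.12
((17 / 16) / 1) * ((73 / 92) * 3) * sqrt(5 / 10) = 3723 * sqrt(2) / 2944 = 1.79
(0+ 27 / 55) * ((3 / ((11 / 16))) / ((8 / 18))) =2916 / 605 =4.82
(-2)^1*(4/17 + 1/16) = -81/136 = -0.60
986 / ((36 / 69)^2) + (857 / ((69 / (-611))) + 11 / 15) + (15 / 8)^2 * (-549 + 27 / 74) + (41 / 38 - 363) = -582698649239 / 93133440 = -6256.60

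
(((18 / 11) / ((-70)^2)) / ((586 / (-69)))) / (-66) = 207 / 347439400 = 0.00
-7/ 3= -2.33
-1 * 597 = -597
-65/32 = -2.03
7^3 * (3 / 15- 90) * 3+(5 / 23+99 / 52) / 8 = -4420604243 / 47840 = -92403.93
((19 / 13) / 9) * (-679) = -12901 / 117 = -110.26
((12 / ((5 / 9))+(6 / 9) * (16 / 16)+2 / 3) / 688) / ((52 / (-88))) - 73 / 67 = -14972 / 13065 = -1.15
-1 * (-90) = 90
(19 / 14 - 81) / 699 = -1115 / 9786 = -0.11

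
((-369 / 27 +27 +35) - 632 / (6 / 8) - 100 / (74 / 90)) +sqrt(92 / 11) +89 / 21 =-708404 / 777 +2*sqrt(253) / 11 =-908.82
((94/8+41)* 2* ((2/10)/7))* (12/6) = 6.03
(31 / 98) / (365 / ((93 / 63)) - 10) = 961 / 720790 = 0.00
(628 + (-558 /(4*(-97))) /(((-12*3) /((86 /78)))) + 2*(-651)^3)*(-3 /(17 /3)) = 50097960977007 /171496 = 292123203.91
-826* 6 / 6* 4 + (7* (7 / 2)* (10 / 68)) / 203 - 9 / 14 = -45617045 / 13804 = -3304.63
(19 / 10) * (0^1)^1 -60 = -60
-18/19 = -0.95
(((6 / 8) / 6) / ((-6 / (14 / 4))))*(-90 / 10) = 21 / 32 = 0.66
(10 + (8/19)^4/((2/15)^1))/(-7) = -1333930/912247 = -1.46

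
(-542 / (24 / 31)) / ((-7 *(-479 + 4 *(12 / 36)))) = -0.21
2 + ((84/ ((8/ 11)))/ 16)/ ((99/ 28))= 4.04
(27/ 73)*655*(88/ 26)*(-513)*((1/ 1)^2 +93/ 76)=-68281785/ 73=-935366.92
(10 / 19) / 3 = 10 / 57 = 0.18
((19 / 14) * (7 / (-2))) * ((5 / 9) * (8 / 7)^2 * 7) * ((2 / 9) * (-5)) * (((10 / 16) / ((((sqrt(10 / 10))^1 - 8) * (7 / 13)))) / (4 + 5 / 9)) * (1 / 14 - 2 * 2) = 3396250 / 885969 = 3.83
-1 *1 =-1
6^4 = 1296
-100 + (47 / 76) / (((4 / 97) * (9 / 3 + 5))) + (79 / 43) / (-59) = -605624345 / 6169984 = -98.16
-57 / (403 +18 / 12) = -114 / 809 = -0.14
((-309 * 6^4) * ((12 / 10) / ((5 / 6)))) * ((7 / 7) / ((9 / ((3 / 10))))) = -19222.27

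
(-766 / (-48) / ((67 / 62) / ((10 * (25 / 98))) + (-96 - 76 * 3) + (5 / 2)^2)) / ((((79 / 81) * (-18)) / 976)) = 1086379500 / 388566161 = 2.80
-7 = -7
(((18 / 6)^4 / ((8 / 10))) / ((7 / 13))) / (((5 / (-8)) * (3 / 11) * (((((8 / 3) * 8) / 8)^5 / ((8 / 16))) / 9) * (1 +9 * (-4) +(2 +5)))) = 8444007 / 6422528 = 1.31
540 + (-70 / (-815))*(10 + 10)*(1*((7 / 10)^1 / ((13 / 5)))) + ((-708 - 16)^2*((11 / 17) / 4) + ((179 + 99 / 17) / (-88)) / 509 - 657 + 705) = 68883436131931 / 806771108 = 85381.63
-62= -62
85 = 85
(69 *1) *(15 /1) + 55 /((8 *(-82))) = 678905 /656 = 1034.92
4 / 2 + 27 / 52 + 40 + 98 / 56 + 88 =3439 / 26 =132.27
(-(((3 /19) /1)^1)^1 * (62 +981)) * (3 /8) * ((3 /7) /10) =-4023 /1520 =-2.65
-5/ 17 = -0.29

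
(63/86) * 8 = 252/43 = 5.86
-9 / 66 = -3 / 22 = -0.14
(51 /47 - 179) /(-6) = 4181 /141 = 29.65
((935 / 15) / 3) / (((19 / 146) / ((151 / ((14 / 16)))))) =32980816 / 1197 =27552.90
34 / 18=17 / 9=1.89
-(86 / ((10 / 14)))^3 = -218167208 / 125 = -1745337.66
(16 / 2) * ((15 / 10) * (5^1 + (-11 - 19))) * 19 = -5700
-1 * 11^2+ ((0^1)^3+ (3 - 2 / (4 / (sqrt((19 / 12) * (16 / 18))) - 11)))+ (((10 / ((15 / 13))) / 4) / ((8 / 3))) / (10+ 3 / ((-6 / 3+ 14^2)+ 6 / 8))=-30609682291 / 260025056+ 12 * sqrt(114) / 2083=-117.66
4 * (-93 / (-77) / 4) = 93 / 77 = 1.21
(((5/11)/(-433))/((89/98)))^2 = 240100/179697144649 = 0.00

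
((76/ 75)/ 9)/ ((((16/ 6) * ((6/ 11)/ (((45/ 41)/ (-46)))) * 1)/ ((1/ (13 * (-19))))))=11/ 1471080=0.00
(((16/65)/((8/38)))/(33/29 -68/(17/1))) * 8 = -17632/5395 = -3.27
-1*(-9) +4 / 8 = 9.50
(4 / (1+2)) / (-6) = -2 / 9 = -0.22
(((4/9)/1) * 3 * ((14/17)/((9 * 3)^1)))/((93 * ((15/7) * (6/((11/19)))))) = 2156/109492155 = 0.00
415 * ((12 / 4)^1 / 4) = 1245 / 4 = 311.25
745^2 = 555025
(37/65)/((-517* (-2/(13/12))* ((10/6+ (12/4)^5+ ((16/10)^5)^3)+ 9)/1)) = 225830078125/532621643956352456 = 0.00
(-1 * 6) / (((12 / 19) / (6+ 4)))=-95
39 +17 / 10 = 407 / 10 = 40.70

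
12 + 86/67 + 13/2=2651/134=19.78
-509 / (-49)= 509 / 49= 10.39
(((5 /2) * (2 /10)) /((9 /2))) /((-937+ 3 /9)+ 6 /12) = -2 /16851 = -0.00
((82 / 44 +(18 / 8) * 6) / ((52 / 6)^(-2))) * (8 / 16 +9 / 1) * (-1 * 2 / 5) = -2170636 / 495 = -4385.12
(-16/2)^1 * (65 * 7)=-3640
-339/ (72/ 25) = -2825/ 24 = -117.71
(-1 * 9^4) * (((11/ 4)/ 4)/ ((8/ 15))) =-1082565/ 128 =-8457.54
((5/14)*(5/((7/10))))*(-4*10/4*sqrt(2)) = -1250*sqrt(2)/49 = -36.08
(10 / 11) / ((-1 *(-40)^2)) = -0.00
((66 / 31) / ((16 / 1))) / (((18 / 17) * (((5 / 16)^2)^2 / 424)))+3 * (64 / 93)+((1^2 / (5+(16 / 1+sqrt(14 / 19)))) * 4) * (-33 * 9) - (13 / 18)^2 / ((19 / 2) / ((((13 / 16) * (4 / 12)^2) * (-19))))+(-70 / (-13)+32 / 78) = 1188 * sqrt(266) / 8365+7777893014509361 / 1404301860000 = 5540.94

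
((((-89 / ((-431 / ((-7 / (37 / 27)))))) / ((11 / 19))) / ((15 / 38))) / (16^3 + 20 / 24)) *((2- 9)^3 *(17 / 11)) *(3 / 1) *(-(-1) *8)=3399173146656 / 237155890235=14.33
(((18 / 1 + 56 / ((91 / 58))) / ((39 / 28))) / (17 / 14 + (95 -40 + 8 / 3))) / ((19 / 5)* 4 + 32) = 342020 / 24658283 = 0.01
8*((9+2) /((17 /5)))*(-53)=-23320 /17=-1371.76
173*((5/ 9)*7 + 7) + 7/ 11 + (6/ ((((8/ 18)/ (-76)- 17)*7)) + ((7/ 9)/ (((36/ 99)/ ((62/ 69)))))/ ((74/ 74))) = 1886.29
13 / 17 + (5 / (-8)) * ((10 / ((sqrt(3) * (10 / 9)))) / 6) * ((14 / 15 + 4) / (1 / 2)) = 13 / 17 - 37 * sqrt(3) / 12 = -4.58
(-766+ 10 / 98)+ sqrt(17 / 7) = -37529 / 49+ sqrt(119) / 7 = -764.34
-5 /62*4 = -10 /31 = -0.32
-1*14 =-14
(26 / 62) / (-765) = -13 / 23715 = -0.00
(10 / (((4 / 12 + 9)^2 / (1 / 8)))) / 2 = 45 / 6272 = 0.01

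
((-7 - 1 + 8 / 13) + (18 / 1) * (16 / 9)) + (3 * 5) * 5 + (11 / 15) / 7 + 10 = 149768 / 1365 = 109.72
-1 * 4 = -4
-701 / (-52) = 701 / 52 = 13.48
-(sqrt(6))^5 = -88.18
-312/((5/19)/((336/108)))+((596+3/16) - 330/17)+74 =-3037.76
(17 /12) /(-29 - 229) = -17 /3096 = -0.01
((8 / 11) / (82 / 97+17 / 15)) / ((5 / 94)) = 218832 / 31669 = 6.91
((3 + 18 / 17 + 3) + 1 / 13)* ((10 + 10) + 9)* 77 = 15934.12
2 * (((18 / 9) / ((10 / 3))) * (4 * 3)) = 72 / 5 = 14.40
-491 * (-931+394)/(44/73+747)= 352.68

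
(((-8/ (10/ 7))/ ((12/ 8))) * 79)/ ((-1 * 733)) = 4424/ 10995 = 0.40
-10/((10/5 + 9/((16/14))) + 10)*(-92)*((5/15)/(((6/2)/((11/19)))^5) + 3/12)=3322525490000/287007111189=11.58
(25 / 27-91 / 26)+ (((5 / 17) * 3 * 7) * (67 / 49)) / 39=-196943 / 83538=-2.36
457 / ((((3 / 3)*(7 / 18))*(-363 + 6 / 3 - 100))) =-8226 / 3227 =-2.55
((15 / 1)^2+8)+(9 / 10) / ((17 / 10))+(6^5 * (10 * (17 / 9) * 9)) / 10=2251234 / 17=132425.53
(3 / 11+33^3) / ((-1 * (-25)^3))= 79062 / 34375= 2.30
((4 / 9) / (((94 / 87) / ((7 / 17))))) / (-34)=-203 / 40749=-0.00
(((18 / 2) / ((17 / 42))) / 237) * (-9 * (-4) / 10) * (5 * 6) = 13608 / 1343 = 10.13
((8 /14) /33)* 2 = 8 /231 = 0.03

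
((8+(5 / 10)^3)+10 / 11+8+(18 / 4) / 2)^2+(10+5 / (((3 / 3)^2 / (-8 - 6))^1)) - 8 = 2353217 / 7744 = 303.88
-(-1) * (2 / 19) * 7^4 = 4802 / 19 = 252.74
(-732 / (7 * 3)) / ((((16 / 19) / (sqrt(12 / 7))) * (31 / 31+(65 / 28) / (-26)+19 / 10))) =-23180 * sqrt(21) / 5509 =-19.28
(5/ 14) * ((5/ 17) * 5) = 125/ 238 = 0.53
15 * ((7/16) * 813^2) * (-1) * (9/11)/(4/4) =-624615705/176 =-3548952.87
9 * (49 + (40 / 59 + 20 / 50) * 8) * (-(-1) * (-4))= -2074.45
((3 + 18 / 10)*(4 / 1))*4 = 384 / 5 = 76.80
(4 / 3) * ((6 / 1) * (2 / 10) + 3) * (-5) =-28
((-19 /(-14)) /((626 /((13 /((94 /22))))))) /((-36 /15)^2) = 0.00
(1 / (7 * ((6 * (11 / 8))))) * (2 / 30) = 4 / 3465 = 0.00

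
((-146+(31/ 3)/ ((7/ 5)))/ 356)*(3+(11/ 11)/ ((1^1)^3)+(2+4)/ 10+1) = -2911/ 1335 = -2.18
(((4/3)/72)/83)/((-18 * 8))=-1/645408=-0.00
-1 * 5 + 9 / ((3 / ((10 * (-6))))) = -185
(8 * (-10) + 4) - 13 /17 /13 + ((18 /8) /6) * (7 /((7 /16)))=-1191 /17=-70.06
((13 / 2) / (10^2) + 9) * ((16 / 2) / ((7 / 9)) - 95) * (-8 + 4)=153587 / 50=3071.74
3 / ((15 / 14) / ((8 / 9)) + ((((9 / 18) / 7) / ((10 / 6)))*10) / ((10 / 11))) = 1.79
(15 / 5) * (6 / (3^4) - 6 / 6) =-25 / 9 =-2.78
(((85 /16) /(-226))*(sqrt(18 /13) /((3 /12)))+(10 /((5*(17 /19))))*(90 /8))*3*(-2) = -2565 /17+765*sqrt(26) /5876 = -150.22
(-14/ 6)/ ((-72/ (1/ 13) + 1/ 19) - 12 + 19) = 133/ 52950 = 0.00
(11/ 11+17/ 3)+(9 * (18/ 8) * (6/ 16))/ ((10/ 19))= 20251/ 960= 21.09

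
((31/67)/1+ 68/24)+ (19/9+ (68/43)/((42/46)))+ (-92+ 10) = -27174943/363006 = -74.86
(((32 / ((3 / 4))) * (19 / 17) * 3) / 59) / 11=2432 / 11033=0.22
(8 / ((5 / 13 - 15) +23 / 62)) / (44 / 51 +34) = -54808 / 3402203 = -0.02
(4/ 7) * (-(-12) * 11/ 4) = 132/ 7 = 18.86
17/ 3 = 5.67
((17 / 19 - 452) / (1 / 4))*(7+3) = -342840 / 19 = -18044.21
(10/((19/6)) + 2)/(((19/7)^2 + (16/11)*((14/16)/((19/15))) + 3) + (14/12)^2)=1901592/4694441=0.41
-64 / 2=-32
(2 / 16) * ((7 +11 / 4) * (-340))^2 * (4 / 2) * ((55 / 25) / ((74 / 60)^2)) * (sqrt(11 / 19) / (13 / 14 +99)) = 76155329250 * sqrt(209) / 36389389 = 30255.11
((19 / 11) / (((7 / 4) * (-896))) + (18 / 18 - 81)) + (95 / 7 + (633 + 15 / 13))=127297385 / 224224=567.72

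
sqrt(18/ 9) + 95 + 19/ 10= sqrt(2) + 969/ 10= 98.31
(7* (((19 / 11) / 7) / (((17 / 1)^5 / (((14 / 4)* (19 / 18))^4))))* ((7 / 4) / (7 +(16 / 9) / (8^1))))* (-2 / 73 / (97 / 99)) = -41615795893 / 27102386713858560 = -0.00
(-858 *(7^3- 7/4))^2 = 342909792225/4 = 85727448056.25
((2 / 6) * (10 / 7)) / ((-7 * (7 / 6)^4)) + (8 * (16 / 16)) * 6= 5642832 / 117649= 47.96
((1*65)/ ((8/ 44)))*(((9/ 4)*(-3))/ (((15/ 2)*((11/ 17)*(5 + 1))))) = -663/ 8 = -82.88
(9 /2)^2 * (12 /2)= 243 /2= 121.50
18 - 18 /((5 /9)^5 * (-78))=908397 /40625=22.36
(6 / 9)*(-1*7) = -4.67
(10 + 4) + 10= 24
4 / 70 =2 / 35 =0.06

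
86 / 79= 1.09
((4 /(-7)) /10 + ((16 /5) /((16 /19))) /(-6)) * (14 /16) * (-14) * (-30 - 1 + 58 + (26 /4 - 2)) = 4263 /16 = 266.44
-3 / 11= -0.27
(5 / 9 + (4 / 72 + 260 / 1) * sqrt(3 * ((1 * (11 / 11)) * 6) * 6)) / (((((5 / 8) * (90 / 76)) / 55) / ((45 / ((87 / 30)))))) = 167200 / 261 + 156532640 * sqrt(3) / 87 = 3116991.02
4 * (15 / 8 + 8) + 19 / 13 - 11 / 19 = 19949 / 494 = 40.38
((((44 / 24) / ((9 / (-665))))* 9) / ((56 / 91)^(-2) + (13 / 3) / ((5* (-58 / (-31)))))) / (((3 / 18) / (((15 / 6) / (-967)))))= 509124000 / 83559437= 6.09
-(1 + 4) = -5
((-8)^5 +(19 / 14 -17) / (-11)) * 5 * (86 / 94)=-1084901395 / 7238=-149889.66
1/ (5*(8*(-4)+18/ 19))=-19/ 2950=-0.01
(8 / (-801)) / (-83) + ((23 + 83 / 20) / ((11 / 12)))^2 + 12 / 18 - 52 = 166098336953 / 201111075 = 825.90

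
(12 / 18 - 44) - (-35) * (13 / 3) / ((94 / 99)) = 32825 / 282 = 116.40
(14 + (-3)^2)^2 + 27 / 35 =18542 / 35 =529.77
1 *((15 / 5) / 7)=3 / 7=0.43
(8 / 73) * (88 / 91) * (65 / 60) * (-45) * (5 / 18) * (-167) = 367400 / 1533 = 239.66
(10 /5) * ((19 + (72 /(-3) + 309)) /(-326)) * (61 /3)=-18544 /489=-37.92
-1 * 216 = -216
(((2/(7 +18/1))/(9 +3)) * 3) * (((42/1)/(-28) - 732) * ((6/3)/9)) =-163/50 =-3.26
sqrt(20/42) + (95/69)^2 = sqrt(210)/21 + 9025/4761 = 2.59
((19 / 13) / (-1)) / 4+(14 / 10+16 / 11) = 7119 / 2860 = 2.49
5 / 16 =0.31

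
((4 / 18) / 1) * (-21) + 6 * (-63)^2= 71428 / 3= 23809.33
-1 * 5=-5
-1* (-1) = 1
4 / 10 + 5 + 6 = 57 / 5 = 11.40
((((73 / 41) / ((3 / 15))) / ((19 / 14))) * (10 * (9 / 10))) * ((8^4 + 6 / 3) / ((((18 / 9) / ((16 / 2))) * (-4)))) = -241934.56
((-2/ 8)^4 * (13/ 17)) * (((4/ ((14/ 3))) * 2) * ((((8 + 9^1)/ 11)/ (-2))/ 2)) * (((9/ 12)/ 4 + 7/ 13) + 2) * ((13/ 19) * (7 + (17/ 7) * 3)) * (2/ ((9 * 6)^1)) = -0.00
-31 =-31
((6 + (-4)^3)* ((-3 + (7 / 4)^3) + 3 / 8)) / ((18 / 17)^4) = -423869075 / 3359232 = -126.18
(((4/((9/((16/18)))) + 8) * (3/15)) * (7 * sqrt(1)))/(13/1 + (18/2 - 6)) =119/162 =0.73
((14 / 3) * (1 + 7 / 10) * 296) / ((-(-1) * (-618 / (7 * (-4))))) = 493136 / 4635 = 106.39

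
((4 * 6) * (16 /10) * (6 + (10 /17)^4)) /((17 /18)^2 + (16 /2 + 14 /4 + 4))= 14.34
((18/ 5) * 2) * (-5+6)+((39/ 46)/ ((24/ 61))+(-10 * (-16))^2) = 47121213/ 1840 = 25609.35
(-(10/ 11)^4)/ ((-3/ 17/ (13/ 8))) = 276250/ 43923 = 6.29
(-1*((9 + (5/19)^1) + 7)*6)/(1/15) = -27810/19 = -1463.68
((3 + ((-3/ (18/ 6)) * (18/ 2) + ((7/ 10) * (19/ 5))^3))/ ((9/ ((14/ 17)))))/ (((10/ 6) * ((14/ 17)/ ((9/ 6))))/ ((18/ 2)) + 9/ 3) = 100966131/ 266937500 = 0.38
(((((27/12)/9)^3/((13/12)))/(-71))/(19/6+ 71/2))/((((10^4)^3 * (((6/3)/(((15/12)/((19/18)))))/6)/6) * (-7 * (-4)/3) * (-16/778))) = 850743/1458180505600000000000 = 0.00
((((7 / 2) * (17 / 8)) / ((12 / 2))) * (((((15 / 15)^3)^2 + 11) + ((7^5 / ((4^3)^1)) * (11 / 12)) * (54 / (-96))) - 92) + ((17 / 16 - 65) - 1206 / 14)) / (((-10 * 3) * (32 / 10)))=1148063047 / 264241152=4.34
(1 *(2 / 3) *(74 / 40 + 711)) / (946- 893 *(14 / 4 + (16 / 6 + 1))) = -14257 / 163615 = -0.09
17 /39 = 0.44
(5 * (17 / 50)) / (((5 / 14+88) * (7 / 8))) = 136 / 6185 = 0.02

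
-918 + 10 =-908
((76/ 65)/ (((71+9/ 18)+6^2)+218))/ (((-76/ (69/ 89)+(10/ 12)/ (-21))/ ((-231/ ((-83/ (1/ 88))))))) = -0.00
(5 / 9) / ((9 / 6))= 10 / 27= 0.37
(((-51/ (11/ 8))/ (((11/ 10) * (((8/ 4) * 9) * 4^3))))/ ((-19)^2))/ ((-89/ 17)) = 1445/ 93302616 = 0.00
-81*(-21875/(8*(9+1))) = 354375/16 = 22148.44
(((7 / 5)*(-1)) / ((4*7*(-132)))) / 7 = 1 / 18480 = 0.00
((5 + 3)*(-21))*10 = -1680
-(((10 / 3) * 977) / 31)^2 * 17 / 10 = -162269930 / 8649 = -18761.70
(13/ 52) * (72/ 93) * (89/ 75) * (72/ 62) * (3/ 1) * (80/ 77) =307584/ 369985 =0.83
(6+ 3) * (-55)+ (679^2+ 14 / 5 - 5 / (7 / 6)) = 460544.51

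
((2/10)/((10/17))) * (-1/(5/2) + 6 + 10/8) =2329/1000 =2.33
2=2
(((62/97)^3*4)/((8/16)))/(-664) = -238328/75751859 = -0.00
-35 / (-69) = 35 / 69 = 0.51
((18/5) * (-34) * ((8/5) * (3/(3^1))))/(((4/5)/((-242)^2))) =-71682336/5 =-14336467.20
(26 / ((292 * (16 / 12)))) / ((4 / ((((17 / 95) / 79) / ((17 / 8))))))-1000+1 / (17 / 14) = -37224138897 / 37254820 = -999.18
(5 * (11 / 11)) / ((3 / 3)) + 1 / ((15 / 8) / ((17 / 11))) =961 / 165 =5.82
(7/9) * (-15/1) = -35/3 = -11.67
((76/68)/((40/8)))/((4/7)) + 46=15773/340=46.39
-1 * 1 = -1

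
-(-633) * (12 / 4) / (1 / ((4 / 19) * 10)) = 75960 / 19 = 3997.89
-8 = -8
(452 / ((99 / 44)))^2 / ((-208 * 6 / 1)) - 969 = -3163223 / 3159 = -1001.34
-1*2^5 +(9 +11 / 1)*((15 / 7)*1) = 76 / 7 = 10.86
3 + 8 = 11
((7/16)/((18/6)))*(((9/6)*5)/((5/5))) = 35/32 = 1.09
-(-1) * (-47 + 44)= -3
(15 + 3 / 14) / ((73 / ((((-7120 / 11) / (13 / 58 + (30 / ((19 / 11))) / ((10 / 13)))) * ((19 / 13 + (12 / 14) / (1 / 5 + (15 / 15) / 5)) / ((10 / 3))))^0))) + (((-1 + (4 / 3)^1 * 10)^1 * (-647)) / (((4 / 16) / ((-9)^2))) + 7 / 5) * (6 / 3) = -26422895267 / 5110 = -5170820.99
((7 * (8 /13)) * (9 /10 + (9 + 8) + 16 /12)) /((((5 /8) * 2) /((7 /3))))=452368 /2925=154.66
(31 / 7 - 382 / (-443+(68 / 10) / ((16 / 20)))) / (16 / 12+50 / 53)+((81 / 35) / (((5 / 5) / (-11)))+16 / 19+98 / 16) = -16.16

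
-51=-51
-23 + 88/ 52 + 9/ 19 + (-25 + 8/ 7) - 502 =-945229/ 1729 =-546.69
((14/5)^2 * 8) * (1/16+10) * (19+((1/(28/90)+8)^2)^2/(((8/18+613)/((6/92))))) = 201775275691/15458800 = 13052.45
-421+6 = -415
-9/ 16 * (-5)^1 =45/ 16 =2.81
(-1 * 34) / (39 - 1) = -17 / 19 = -0.89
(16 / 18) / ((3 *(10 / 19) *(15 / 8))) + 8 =16808 / 2025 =8.30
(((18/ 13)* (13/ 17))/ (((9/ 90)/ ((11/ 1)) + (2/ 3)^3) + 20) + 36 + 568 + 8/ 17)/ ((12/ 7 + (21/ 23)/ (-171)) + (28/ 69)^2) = 392445276160896/ 1216318796381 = 322.65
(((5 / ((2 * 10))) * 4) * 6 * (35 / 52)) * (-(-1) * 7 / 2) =735 / 52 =14.13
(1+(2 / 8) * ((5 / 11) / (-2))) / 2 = 83 / 176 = 0.47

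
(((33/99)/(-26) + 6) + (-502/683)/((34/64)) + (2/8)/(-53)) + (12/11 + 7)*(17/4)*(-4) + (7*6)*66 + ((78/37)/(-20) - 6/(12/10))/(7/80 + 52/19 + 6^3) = 11432121215700636833/4331940340626756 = 2639.03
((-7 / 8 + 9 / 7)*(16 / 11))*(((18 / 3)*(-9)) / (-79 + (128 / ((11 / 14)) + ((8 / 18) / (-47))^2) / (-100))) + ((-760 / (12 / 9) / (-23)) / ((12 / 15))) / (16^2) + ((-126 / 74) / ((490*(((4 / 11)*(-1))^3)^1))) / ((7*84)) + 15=23007267581544232527 / 1482309344238813440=15.52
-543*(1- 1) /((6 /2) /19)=0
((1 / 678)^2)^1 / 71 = 1 / 32637564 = 0.00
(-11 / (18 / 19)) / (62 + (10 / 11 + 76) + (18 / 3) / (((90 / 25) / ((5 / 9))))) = -0.08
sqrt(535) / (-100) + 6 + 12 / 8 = 15 / 2-sqrt(535) / 100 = 7.27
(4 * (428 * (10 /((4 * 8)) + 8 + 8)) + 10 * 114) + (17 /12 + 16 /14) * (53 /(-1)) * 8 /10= 28958.48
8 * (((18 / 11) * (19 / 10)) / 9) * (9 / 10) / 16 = 171 / 1100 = 0.16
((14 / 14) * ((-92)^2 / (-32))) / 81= -529 / 162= -3.27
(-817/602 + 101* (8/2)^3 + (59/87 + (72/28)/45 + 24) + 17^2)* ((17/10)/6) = 100222633/52200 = 1919.97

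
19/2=9.50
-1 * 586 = -586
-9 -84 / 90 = -149 / 15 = -9.93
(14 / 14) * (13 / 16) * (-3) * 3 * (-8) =117 / 2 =58.50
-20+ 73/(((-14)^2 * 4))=-15607/784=-19.91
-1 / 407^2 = -1 / 165649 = -0.00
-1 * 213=-213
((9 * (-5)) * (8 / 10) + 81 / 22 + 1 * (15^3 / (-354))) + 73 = 20215 / 649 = 31.15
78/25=3.12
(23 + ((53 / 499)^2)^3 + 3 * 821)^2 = 1473020519130515339012092852173693528225 / 238345275364920662780910016494001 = 6180196.01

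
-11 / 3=-3.67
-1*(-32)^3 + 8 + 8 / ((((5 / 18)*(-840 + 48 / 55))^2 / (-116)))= 13467028638 / 410881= 32775.98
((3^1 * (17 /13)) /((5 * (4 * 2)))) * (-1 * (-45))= 459 /104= 4.41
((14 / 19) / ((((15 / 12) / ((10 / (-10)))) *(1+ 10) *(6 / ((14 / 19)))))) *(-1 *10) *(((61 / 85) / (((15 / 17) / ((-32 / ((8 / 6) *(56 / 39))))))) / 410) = -44408 / 20351375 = -0.00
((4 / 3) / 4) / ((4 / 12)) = 1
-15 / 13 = -1.15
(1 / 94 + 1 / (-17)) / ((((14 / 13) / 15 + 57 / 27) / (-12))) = 270270 / 1020323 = 0.26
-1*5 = -5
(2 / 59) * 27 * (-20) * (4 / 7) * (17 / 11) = -73440 / 4543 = -16.17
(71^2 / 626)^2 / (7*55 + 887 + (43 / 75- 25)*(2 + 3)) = 381175215 / 6759077248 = 0.06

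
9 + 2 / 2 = 10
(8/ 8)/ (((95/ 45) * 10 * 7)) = 9/ 1330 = 0.01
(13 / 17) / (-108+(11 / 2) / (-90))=-2340 / 330667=-0.01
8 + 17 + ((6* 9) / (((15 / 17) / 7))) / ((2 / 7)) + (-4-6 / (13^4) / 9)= 651362156 / 428415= 1520.40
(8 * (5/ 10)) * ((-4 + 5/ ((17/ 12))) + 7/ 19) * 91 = -12012/ 323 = -37.19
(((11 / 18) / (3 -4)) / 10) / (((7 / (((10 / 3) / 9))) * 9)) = -11 / 30618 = -0.00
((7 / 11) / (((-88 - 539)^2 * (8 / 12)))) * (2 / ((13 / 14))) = 98 / 18739149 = 0.00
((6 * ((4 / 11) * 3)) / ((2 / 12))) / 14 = 216 / 77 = 2.81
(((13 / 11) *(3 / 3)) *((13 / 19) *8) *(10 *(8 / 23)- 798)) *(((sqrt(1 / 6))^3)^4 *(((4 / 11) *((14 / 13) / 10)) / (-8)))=831467 / 1541893320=0.00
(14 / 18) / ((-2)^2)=7 / 36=0.19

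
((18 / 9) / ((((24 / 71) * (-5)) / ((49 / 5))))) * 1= -3479 / 300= -11.60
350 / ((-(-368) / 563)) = 98525 / 184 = 535.46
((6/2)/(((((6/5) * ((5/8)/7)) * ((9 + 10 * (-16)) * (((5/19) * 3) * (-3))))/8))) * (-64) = -272384/6795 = -40.09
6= 6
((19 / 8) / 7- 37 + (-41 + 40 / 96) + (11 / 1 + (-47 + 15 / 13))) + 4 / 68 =-4159501 / 37128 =-112.03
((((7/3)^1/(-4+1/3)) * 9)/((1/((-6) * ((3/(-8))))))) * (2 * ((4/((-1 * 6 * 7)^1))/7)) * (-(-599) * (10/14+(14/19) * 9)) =15801021/10241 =1542.92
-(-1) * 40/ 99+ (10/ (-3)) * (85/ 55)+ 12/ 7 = -2102/ 693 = -3.03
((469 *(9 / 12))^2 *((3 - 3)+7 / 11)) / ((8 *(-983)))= -13857543 / 1384064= -10.01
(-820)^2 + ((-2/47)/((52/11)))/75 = 61625459989/91650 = 672400.00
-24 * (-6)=144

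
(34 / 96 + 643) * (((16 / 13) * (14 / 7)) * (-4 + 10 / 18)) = -5454.76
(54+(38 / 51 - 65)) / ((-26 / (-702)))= -4707 / 17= -276.88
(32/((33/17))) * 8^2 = 34816/33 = 1055.03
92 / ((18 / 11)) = 506 / 9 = 56.22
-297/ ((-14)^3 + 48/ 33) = 363/ 3352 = 0.11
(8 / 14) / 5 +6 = 6.11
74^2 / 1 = 5476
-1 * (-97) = 97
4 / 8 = 1 / 2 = 0.50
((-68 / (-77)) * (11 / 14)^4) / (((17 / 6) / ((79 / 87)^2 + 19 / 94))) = 972248915 / 7971963468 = 0.12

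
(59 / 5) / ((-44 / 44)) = -11.80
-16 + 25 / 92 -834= -78175 / 92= -849.73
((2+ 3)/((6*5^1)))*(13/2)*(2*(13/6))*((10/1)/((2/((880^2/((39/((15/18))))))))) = 31460000/81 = 388395.06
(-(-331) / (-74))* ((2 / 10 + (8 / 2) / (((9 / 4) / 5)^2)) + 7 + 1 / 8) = -29039623 / 239760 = -121.12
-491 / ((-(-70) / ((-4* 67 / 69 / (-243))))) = -65794 / 586845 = -0.11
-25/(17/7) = -175/17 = -10.29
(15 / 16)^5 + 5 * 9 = 47945295 / 1048576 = 45.72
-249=-249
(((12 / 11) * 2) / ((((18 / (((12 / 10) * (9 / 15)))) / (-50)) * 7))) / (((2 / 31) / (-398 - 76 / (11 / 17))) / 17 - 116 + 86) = 0.02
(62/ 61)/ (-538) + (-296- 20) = -5185275/ 16409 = -316.00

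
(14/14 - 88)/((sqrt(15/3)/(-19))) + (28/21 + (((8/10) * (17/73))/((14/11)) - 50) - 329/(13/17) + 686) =20651321/99645 + 1653 * sqrt(5)/5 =946.49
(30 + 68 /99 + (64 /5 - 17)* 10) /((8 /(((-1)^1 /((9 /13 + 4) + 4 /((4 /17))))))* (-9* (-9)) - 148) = 0.00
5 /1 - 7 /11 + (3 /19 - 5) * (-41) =42404 /209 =202.89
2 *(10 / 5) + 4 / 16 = 17 / 4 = 4.25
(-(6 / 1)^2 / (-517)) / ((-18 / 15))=-30 / 517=-0.06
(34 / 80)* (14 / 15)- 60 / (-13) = 19547 / 3900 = 5.01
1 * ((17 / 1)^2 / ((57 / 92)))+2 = 26702 / 57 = 468.46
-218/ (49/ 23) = -5014/ 49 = -102.33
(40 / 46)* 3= 60 / 23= 2.61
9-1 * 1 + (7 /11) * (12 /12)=8.64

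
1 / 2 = 0.50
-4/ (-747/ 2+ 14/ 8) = 0.01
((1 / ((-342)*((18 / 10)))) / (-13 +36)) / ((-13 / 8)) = 20 / 460161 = 0.00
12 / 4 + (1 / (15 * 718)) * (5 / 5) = 3.00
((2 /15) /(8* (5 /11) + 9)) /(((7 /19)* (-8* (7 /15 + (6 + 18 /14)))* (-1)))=19 /41144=0.00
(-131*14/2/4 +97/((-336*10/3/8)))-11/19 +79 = -100762/665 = -151.52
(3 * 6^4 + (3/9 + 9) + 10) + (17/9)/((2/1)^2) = 140681/36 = 3907.81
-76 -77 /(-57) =-4255 /57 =-74.65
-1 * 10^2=-100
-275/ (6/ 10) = -1375/ 3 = -458.33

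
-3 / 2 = -1.50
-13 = -13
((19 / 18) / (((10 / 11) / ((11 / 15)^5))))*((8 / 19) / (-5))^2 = 28344976 / 16231640625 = 0.00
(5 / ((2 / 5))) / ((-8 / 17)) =-425 / 16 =-26.56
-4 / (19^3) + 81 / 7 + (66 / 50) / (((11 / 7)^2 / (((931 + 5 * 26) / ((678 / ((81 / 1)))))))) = 79.33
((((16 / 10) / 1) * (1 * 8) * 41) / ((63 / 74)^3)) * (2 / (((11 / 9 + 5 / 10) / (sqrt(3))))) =4253231104 * sqrt(3) / 4306365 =1710.68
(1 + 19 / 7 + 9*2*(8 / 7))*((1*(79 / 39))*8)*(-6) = -214880 / 91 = -2361.32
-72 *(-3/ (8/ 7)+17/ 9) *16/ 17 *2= 1696/ 17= 99.76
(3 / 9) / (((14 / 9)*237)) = 1 / 1106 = 0.00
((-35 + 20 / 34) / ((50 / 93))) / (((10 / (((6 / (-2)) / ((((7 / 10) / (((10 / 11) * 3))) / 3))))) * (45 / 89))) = 2905227 / 6545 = 443.88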